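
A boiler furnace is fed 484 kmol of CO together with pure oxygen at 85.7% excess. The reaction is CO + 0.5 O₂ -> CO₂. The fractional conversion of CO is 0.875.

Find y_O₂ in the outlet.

0.329

Stoichiometric O₂ = 0.5 × 484 = 242 kmol; O₂ fed = 242 × 1.857 = 449.4 kmol.
Fuel reacted = 0.875 × 484 → ξ = 423.5 kmol.
Outlet (n = n₀ + ν ξ):
  CO: 484 − 1(423.5) = 60.5
  O₂: 449.4 − 0.5(423.5) = 237.6
  CO₂: 0 + 1(423.5) = 423.5
Total out = 721.6 kmol; y_O₂ = 237.6 / 721.6 = 0.3293.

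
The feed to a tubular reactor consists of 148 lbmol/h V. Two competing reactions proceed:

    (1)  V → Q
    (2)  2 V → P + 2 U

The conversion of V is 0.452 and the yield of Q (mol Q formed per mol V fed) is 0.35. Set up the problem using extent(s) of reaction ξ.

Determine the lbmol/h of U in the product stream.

Yield of Q: 1ξ₁ / 148 = 0.35 → ξ₁ = 51.8 lbmol/h.
Conversion of V: 1ξ₁ + 2ξ₂ = 0.452 × 148 = 66.9 → ξ₂ = 7.548 lbmol/h.
Outlet amounts (n = n₀ + Σ ν·ξ):
  V: 148 − 1(51.8) − 2(7.548) = 81.1
  Q: 0 + 1(51.8) = 51.8
  P: 0 + 1(7.548) = 7.548
  U: 0 + 2(7.548) = 15.1

15.1 lbmol/h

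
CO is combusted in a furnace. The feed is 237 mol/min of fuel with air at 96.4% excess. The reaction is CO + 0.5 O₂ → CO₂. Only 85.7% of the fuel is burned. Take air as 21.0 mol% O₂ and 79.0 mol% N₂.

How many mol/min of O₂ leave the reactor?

Stoichiometric O₂ = 0.5 × 237 = 118.5 mol/min; O₂ fed = 118.5 × 1.964 = 232.7 mol/min.
N₂ fed = 232.7 × 79/21 = 875.5 mol/min.
Fuel reacted = 0.857 × 237 → ξ = 203.1 mol/min.
Outlet (n = n₀ + ν ξ):
  CO: 237 − 1(203.1) = 33.89
  O₂: 232.7 − 0.5(203.1) = 131.2
  N₂: 875.5 (inert)
  CO₂: 0 + 1(203.1) = 203.1

131 mol/min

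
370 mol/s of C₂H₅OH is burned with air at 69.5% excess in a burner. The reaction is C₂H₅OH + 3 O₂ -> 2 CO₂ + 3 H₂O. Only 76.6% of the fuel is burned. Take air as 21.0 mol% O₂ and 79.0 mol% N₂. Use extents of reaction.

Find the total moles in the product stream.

Stoichiometric O₂ = 3 × 370 = 1110 mol/s; O₂ fed = 1110 × 1.695 = 1881 mol/s.
N₂ fed = 1881 × 79/21 = 7078 mol/s.
Fuel reacted = 0.766 × 370 → ξ = 283.4 mol/s.
Outlet (n = n₀ + ν ξ):
  C₂H₅OH: 370 − 1(283.4) = 86.58
  O₂: 1881 − 3(283.4) = 1031
  N₂: 7078 (inert)
  CO₂: 0 + 2(283.4) = 566.8
  H₂O: 0 + 3(283.4) = 850.3
Total out = 86.58 + 1031 + 7078 + 566.8 + 850.3 = 9613 mol/s.

9610 mol/s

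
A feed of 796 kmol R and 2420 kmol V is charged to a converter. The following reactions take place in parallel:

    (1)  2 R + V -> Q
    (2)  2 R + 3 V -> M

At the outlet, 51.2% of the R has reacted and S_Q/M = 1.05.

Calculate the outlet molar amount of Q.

104 kmol

Conversion of R: R consumed = 0.512 × 796 = 407.6 kmol = 2ξ₁ + 2ξ₂.
Selectivity: 1ξ₁ / (1ξ₂) = 1.05 → ξ₁ = 1.05 ξ₂.
Substitute: (2·1.05 + 2) ξ₂ = 407.6 → ξ₂ = 99.4 kmol, ξ₁ = 104.4 kmol.
Outlet amounts (n = n₀ + Σ ν·ξ):
  R: 796 − 2(104.4) − 2(99.4) = 388.4
  V: 2420 − 1(104.4) − 3(99.4) = 2017
  Q: 0 + 1(104.4) = 104.4
  M: 0 + 1(99.4) = 99.4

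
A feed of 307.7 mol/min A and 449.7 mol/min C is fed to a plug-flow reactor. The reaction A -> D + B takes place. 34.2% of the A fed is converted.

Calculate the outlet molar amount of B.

105 mol/min

A reacted = 0.342 × 307.7 = 105.2 mol/min; ν_A = −1, so ξ = 105.2/1 = 105.2 mol/min.
Outlet amounts (n = n₀ + ν ξ):
  A: 307.7 − 1(105.2) = 202.5
  D: 0 + 1(105.2) = 105.2
  B: 0 + 1(105.2) = 105.2
  C: 449.7 (inert)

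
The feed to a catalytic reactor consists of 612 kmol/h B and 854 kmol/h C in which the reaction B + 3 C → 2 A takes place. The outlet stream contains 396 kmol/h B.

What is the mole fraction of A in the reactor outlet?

0.418

For B: n = n₀ − 1ξ → 396 = 612 − 1ξ, giving ξ = 216 kmol/h.
Outlet amounts (n = n₀ + ν ξ):
  B: 612 − 1(216) = 396
  C: 854 − 3(216) = 206
  A: 0 + 2(216) = 432
Total out = 1034 kmol/h; y_A = 432 / 1034 = 0.4178.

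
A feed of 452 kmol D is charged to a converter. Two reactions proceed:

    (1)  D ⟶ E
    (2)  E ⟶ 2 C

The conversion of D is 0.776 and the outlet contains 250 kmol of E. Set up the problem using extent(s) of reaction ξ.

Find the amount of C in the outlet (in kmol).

202 kmol

Conversion of D: D consumed = 1ξ₁ = 0.776 × 452 → ξ₁ = 350.8 kmol.
E balance: n_E = 0 + 1ξ₁ − 1ξ₂ = 250 → ξ₂ = (1·350.8 − 250)/1 = 100.8 kmol.
Outlet amounts (n = n₀ + Σ ν·ξ):
  D: 452 − 1(350.8) = 101.2
  E: 0 + 1(350.8) − 1(100.8) = 250
  C: 0 + 2(100.8) = 201.5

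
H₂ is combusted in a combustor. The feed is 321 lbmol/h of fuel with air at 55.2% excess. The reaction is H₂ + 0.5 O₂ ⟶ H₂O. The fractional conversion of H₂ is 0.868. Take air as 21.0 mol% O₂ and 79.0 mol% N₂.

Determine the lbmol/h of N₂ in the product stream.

Stoichiometric O₂ = 0.5 × 321 = 160.5 lbmol/h; O₂ fed = 160.5 × 1.552 = 249.1 lbmol/h.
N₂ fed = 249.1 × 79/21 = 937.1 lbmol/h.
Fuel reacted = 0.868 × 321 → ξ = 278.6 lbmol/h.
Outlet (n = n₀ + ν ξ):
  H₂: 321 − 1(278.6) = 42.37
  O₂: 249.1 − 0.5(278.6) = 109.8
  N₂: 937.1 (inert)
  H₂O: 0 + 1(278.6) = 278.6

937 lbmol/h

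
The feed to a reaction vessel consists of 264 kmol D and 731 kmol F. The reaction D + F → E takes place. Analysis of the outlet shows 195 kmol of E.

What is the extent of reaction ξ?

ξ = 195 kmol

For E: n = n₀ + 1ξ → 195 = 0 + 1ξ, giving ξ = 195 kmol.
Outlet amounts (n = n₀ + ν ξ):
  D: 264 − 1(195) = 69
  F: 731 − 1(195) = 536
  E: 0 + 1(195) = 195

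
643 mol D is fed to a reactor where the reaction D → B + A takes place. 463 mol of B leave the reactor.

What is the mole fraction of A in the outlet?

For B: n = n₀ + 1ξ → 463 = 0 + 1ξ, giving ξ = 463 mol.
Outlet amounts (n = n₀ + ν ξ):
  D: 643 − 1(463) = 180
  B: 0 + 1(463) = 463
  A: 0 + 1(463) = 463
Total out = 1106 mol; y_A = 463 / 1106 = 0.4186.

0.419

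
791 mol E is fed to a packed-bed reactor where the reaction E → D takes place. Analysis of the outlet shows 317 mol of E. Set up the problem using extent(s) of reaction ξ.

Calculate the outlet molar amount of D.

474 mol

For E: n = n₀ − 1ξ → 317 = 791 − 1ξ, giving ξ = 474 mol.
Outlet amounts (n = n₀ + ν ξ):
  E: 791 − 1(474) = 317
  D: 0 + 1(474) = 474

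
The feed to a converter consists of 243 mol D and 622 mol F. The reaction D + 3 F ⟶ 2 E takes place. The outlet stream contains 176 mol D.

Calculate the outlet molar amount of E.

For D: n = n₀ − 1ξ → 176 = 243 − 1ξ, giving ξ = 67 mol.
Outlet amounts (n = n₀ + ν ξ):
  D: 243 − 1(67) = 176
  F: 622 − 3(67) = 421
  E: 0 + 2(67) = 134

134 mol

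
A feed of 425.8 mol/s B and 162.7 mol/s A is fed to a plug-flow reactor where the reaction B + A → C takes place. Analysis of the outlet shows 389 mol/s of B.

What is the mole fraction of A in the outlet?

0.228

For B: n = n₀ − 1ξ → 389 = 425.8 − 1ξ, giving ξ = 36.8 mol/s.
Outlet amounts (n = n₀ + ν ξ):
  B: 425.8 − 1(36.8) = 389
  A: 162.7 − 1(36.8) = 125.9
  C: 0 + 1(36.8) = 36.8
Total out = 551.7 mol/s; y_A = 125.9 / 551.7 = 0.2282.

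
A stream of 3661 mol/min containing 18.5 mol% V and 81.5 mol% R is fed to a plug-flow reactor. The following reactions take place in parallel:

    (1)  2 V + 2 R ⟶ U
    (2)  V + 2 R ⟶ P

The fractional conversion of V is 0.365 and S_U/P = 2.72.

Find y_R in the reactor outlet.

0.825

Conversion of V: V consumed = 0.365 × 677.3 = 247.2 mol/min = 2ξ₁ + 1ξ₂.
Selectivity: 1ξ₁ / (1ξ₂) = 2.72 → ξ₁ = 2.72 ξ₂.
Substitute: (2·2.72 + 1) ξ₂ = 247.2 → ξ₂ = 38.39 mol/min, ξ₁ = 104.4 mol/min.
Outlet amounts (n = n₀ + Σ ν·ξ):
  V: 677.3 − 2(104.4) − 1(38.39) = 430.1
  R: 2984 − 2(104.4) − 2(38.39) = 2698
  U: 0 + 1(104.4) = 104.4
  P: 0 + 1(38.39) = 38.39
Total out = 3271 mol/min; y_R = 2698 / 3271 = 0.8249.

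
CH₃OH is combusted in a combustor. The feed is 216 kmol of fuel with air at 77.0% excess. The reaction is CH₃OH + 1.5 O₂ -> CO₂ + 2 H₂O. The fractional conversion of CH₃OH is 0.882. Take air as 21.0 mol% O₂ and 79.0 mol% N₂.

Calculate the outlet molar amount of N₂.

Stoichiometric O₂ = 1.5 × 216 = 324 kmol; O₂ fed = 324 × 1.770 = 573.5 kmol.
N₂ fed = 573.5 × 79/21 = 2157 kmol.
Fuel reacted = 0.882 × 216 → ξ = 190.5 kmol.
Outlet (n = n₀ + ν ξ):
  CH₃OH: 216 − 1(190.5) = 25.49
  O₂: 573.5 − 1.5(190.5) = 287.7
  N₂: 2157 (inert)
  CO₂: 0 + 1(190.5) = 190.5
  H₂O: 0 + 2(190.5) = 381

2160 kmol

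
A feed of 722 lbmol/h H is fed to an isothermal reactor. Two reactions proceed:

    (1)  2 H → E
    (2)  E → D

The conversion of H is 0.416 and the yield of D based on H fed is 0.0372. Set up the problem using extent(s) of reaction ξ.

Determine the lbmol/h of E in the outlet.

123 lbmol/h

Conversion of H: H consumed = 2ξ₁ = 0.416 × 722 → ξ₁ = 150.2 lbmol/h.
Yield of D: 1ξ₂ / 722 = 0.0372 → ξ₂ = 26.86 lbmol/h.
Outlet amounts (n = n₀ + Σ ν·ξ):
  H: 722 − 2(150.2) = 421.6
  E: 0 + 1(150.2) − 1(26.86) = 123.3
  D: 0 + 1(26.86) = 26.86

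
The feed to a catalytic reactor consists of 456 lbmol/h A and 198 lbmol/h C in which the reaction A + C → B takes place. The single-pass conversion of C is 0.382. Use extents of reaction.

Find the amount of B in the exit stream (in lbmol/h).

75.6 lbmol/h

C reacted = 0.382 × 198 = 75.64 lbmol/h; ν_C = −1, so ξ = 75.64/1 = 75.64 lbmol/h.
Outlet amounts (n = n₀ + ν ξ):
  A: 456 − 1(75.64) = 380.4
  C: 198 − 1(75.64) = 122.4
  B: 0 + 1(75.64) = 75.64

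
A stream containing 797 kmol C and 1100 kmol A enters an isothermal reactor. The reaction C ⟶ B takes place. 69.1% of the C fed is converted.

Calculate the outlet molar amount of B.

C reacted = 0.691 × 797 = 550.7 kmol; ν_C = −1, so ξ = 550.7/1 = 550.7 kmol.
Outlet amounts (n = n₀ + ν ξ):
  C: 797 − 1(550.7) = 246.3
  B: 0 + 1(550.7) = 550.7
  A: 1100 (inert)

551 kmol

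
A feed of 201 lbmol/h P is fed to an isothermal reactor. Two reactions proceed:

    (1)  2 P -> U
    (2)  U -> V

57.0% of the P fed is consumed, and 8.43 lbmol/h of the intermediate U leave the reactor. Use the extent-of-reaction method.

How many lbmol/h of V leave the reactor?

Conversion of P: P consumed = 2ξ₁ = 0.57 × 201 → ξ₁ = 57.28 lbmol/h.
U balance: n_U = 0 + 1ξ₁ − 1ξ₂ = 8.43 → ξ₂ = (1·57.28 − 8.43)/1 = 48.85 lbmol/h.
Outlet amounts (n = n₀ + Σ ν·ξ):
  P: 201 − 2(57.28) = 86.43
  U: 0 + 1(57.28) − 1(48.85) = 8.43
  V: 0 + 1(48.85) = 48.85

48.9 lbmol/h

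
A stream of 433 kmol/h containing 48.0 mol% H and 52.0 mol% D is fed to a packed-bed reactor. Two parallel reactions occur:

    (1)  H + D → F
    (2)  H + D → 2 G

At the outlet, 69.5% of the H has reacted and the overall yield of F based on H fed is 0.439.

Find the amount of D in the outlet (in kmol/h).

80.7 kmol/h

Yield of F: 1ξ₁ / 207.8 = 0.439 → ξ₁ = 91.24 kmol/h.
Conversion of H: 1ξ₁ + 1ξ₂ = 0.695 × 207.8 = 144.4 → ξ₂ = 53.21 kmol/h.
Outlet amounts (n = n₀ + Σ ν·ξ):
  H: 207.8 − 1(91.24) − 1(53.21) = 63.39
  D: 225.2 − 1(91.24) − 1(53.21) = 80.71
  F: 0 + 1(91.24) = 91.24
  G: 0 + 2(53.21) = 106.4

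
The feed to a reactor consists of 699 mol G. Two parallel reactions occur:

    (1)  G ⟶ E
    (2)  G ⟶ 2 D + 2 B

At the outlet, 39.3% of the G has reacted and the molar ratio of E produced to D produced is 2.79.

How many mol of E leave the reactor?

233 mol

Conversion of G: G consumed = 0.393 × 699 = 274.7 mol = 1ξ₁ + 1ξ₂.
Selectivity: 1ξ₁ / (2ξ₂) = 2.79 → ξ₁ = 5.58 ξ₂.
Substitute: (1·5.58 + 1) ξ₂ = 274.7 → ξ₂ = 41.75 mol, ξ₁ = 233 mol.
Outlet amounts (n = n₀ + Σ ν·ξ):
  G: 699 − 1(233) − 1(41.75) = 424.3
  E: 0 + 1(233) = 233
  D: 0 + 2(41.75) = 83.5
  B: 0 + 2(41.75) = 83.5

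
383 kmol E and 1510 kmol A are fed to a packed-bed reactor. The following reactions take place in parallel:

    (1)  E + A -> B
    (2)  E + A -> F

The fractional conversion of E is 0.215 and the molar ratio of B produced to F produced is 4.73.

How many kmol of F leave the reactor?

Conversion of E: E consumed = 0.215 × 383 = 82.34 kmol = 1ξ₁ + 1ξ₂.
Selectivity: 1ξ₁ / (1ξ₂) = 4.73 → ξ₁ = 4.73 ξ₂.
Substitute: (1·4.73 + 1) ξ₂ = 82.34 → ξ₂ = 14.37 kmol, ξ₁ = 67.97 kmol.
Outlet amounts (n = n₀ + Σ ν·ξ):
  E: 383 − 1(67.97) − 1(14.37) = 300.7
  A: 1510 − 1(67.97) − 1(14.37) = 1428
  B: 0 + 1(67.97) = 67.97
  F: 0 + 1(14.37) = 14.37

14.4 kmol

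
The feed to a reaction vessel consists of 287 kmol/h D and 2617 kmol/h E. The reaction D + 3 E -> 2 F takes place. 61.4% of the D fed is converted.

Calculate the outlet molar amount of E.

D reacted = 0.614 × 287 = 176.2 kmol/h; ν_D = −1, so ξ = 176.2/1 = 176.2 kmol/h.
Outlet amounts (n = n₀ + ν ξ):
  D: 287 − 1(176.2) = 110.8
  E: 2617 − 3(176.2) = 2088
  F: 0 + 2(176.2) = 352.4

2090 kmol/h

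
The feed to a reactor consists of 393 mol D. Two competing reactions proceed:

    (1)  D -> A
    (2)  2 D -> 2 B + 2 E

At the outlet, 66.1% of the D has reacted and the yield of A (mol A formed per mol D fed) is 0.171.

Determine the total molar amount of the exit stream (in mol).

586 mol

Yield of A: 1ξ₁ / 393 = 0.171 → ξ₁ = 67.2 mol.
Conversion of D: 1ξ₁ + 2ξ₂ = 0.661 × 393 = 259.8 → ξ₂ = 96.29 mol.
Outlet amounts (n = n₀ + Σ ν·ξ):
  D: 393 − 1(67.2) − 2(96.29) = 133.2
  A: 0 + 1(67.2) = 67.2
  B: 0 + 2(96.29) = 192.6
  E: 0 + 2(96.29) = 192.6
Total out = 133.2 + 67.2 + 192.6 + 192.6 = 585.6 mol.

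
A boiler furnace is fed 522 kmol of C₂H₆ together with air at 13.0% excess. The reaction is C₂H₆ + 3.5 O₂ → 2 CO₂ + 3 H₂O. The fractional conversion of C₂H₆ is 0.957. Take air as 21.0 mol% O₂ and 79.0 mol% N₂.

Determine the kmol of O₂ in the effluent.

Stoichiometric O₂ = 3.5 × 522 = 1827 kmol; O₂ fed = 1827 × 1.130 = 2065 kmol.
N₂ fed = 2065 × 79/21 = 7766 kmol.
Fuel reacted = 0.957 × 522 → ξ = 499.6 kmol.
Outlet (n = n₀ + ν ξ):
  C₂H₆: 522 − 1(499.6) = 22.45
  O₂: 2065 − 3.5(499.6) = 316.1
  N₂: 7766 (inert)
  CO₂: 0 + 2(499.6) = 999.1
  H₂O: 0 + 3(499.6) = 1499

316 kmol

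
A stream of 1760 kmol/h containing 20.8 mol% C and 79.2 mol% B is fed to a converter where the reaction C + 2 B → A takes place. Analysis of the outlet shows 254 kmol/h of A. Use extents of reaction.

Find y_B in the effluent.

0.708

For A: n = n₀ + 1ξ → 254 = 0 + 1ξ, giving ξ = 254 kmol/h.
Outlet amounts (n = n₀ + ν ξ):
  C: 366.1 − 1(254) = 112.1
  B: 1394 − 2(254) = 885.9
  A: 0 + 1(254) = 254
Total out = 1252 kmol/h; y_B = 885.9 / 1252 = 0.7076.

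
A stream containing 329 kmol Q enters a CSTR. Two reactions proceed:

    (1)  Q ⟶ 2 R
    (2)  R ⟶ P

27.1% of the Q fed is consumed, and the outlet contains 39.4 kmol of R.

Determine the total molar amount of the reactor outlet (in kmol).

418 kmol

Conversion of Q: Q consumed = 1ξ₁ = 0.271 × 329 → ξ₁ = 89.16 kmol.
R balance: n_R = 0 + 2ξ₁ − 1ξ₂ = 39.4 → ξ₂ = (2·89.16 − 39.4)/1 = 138.9 kmol.
Outlet amounts (n = n₀ + Σ ν·ξ):
  Q: 329 − 1(89.16) = 239.8
  R: 0 + 2(89.16) − 1(138.9) = 39.4
  P: 0 + 1(138.9) = 138.9
Total out = 239.8 + 39.4 + 138.9 = 418.2 kmol.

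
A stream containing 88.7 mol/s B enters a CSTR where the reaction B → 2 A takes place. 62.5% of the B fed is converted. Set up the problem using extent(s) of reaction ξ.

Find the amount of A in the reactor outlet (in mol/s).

B reacted = 0.625 × 88.7 = 55.44 mol/s; ν_B = −1, so ξ = 55.44/1 = 55.44 mol/s.
Outlet amounts (n = n₀ + ν ξ):
  B: 88.7 − 1(55.44) = 33.26
  A: 0 + 2(55.44) = 110.9

111 mol/s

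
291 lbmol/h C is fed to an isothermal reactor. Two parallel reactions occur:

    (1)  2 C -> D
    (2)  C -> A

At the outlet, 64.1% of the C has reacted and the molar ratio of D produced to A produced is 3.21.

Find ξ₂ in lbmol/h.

Conversion of C: C consumed = 0.641 × 291 = 186.5 lbmol/h = 2ξ₁ + 1ξ₂.
Selectivity: 1ξ₁ / (1ξ₂) = 3.21 → ξ₁ = 3.21 ξ₂.
Substitute: (2·3.21 + 1) ξ₂ = 186.5 → ξ₂ = 25.14 lbmol/h, ξ₁ = 80.7 lbmol/h.
Outlet amounts (n = n₀ + Σ ν·ξ):
  C: 291 − 2(80.7) − 1(25.14) = 104.5
  D: 0 + 1(80.7) = 80.7
  A: 0 + 1(25.14) = 25.14

ξ₂ = 25.1 lbmol/h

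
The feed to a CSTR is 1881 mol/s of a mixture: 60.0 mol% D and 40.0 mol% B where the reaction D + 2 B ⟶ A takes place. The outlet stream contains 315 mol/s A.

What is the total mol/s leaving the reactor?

1250 mol/s

For A: n = n₀ + 1ξ → 315 = 0 + 1ξ, giving ξ = 315 mol/s.
Outlet amounts (n = n₀ + ν ξ):
  D: 1129 − 1(315) = 813.6
  B: 752.4 − 2(315) = 122.4
  A: 0 + 1(315) = 315
Total out = 813.6 + 122.4 + 315 = 1251 mol/s.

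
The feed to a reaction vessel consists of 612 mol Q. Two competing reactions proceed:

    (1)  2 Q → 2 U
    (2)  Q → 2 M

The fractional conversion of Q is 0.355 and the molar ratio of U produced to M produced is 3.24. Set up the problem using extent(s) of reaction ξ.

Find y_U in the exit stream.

Conversion of Q: Q consumed = 0.355 × 612 = 217.3 mol = 2ξ₁ + 1ξ₂.
Selectivity: 2ξ₁ / (2ξ₂) = 3.24 → ξ₁ = 3.24 ξ₂.
Substitute: (2·3.24 + 1) ξ₂ = 217.3 → ξ₂ = 29.05 mol, ξ₁ = 94.11 mol.
Outlet amounts (n = n₀ + Σ ν·ξ):
  Q: 612 − 2(94.11) − 1(29.05) = 394.7
  U: 0 + 2(94.11) = 188.2
  M: 0 + 2(29.05) = 58.09
Total out = 641 mol; y_U = 188.2 / 641 = 0.2936.

0.294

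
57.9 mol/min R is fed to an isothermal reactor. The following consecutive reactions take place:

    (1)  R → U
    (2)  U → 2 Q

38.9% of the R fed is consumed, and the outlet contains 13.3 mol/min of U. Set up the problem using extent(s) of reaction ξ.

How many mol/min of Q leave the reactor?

Conversion of R: R consumed = 1ξ₁ = 0.389 × 57.9 → ξ₁ = 22.52 mol/min.
U balance: n_U = 0 + 1ξ₁ − 1ξ₂ = 13.3 → ξ₂ = (1·22.52 − 13.3)/1 = 9.223 mol/min.
Outlet amounts (n = n₀ + Σ ν·ξ):
  R: 57.9 − 1(22.52) = 35.38
  U: 0 + 1(22.52) − 1(9.223) = 13.3
  Q: 0 + 2(9.223) = 18.45

18.4 mol/min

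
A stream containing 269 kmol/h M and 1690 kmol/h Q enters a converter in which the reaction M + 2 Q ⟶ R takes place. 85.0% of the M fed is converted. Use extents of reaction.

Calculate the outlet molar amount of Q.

1230 kmol/h

M reacted = 0.85 × 269 = 228.7 kmol/h; ν_M = −1, so ξ = 228.7/1 = 228.7 kmol/h.
Outlet amounts (n = n₀ + ν ξ):
  M: 269 − 1(228.7) = 40.35
  Q: 1690 − 2(228.7) = 1233
  R: 0 + 1(228.7) = 228.7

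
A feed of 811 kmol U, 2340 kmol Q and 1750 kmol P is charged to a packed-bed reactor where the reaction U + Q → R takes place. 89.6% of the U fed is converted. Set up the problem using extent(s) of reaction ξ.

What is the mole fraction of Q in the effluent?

0.386

U reacted = 0.896 × 811 = 726.7 kmol; ν_U = −1, so ξ = 726.7/1 = 726.7 kmol.
Outlet amounts (n = n₀ + ν ξ):
  U: 811 − 1(726.7) = 84.34
  Q: 2340 − 1(726.7) = 1613
  R: 0 + 1(726.7) = 726.7
  P: 1750 (inert)
Total out = 4174 kmol; y_Q = 1613 / 4174 = 0.3865.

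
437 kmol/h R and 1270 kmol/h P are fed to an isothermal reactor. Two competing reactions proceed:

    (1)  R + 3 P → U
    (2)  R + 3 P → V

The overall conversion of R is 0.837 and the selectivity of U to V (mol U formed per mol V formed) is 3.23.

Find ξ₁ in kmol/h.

ξ₁ = 279 kmol/h

Conversion of R: R consumed = 0.837 × 437 = 365.8 kmol/h = 1ξ₁ + 1ξ₂.
Selectivity: 1ξ₁ / (1ξ₂) = 3.23 → ξ₁ = 3.23 ξ₂.
Substitute: (1·3.23 + 1) ξ₂ = 365.8 → ξ₂ = 86.47 kmol/h, ξ₁ = 279.3 kmol/h.
Outlet amounts (n = n₀ + Σ ν·ξ):
  R: 437 − 1(279.3) − 1(86.47) = 71.23
  P: 1270 − 3(279.3) − 3(86.47) = 172.7
  U: 0 + 1(279.3) = 279.3
  V: 0 + 1(86.47) = 86.47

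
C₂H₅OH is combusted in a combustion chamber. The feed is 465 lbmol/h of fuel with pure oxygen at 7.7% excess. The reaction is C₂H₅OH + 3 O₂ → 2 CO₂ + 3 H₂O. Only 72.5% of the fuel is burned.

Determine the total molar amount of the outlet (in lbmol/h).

2300 lbmol/h

Stoichiometric O₂ = 3 × 465 = 1395 lbmol/h; O₂ fed = 1395 × 1.077 = 1502 lbmol/h.
Fuel reacted = 0.725 × 465 → ξ = 337.1 lbmol/h.
Outlet (n = n₀ + ν ξ):
  C₂H₅OH: 465 − 1(337.1) = 127.9
  O₂: 1502 − 3(337.1) = 491
  CO₂: 0 + 2(337.1) = 674.2
  H₂O: 0 + 3(337.1) = 1011
Total out = 127.9 + 491 + 674.2 + 1011 = 2305 lbmol/h.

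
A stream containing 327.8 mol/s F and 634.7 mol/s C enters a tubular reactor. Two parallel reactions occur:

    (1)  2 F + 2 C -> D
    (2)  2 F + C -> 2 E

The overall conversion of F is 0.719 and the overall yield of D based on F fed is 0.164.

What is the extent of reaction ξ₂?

Yield of D: 1ξ₁ / 327.8 = 0.164 → ξ₁ = 53.76 mol/s.
Conversion of F: 2ξ₁ + 2ξ₂ = 0.719 × 327.8 = 235.7 → ξ₂ = 64.08 mol/s.
Outlet amounts (n = n₀ + Σ ν·ξ):
  F: 327.8 − 2(53.76) − 2(64.08) = 92.11
  C: 634.7 − 2(53.76) − 1(64.08) = 463.1
  D: 0 + 1(53.76) = 53.76
  E: 0 + 2(64.08) = 128.2

ξ₂ = 64.1 mol/s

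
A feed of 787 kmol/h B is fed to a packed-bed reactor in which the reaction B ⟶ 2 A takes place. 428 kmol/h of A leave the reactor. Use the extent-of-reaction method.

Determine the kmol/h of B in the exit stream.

573 kmol/h

For A: n = n₀ + 2ξ → 428 = 0 + 2ξ, giving ξ = 214 kmol/h.
Outlet amounts (n = n₀ + ν ξ):
  B: 787 − 1(214) = 573
  A: 0 + 2(214) = 428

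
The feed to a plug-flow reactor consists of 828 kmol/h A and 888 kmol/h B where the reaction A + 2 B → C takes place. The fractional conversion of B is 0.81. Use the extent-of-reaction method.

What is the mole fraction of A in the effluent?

0.47

B reacted = 0.81 × 888 = 719.3 kmol/h; ν_B = −2, so ξ = 719.3/2 = 359.6 kmol/h.
Outlet amounts (n = n₀ + ν ξ):
  A: 828 − 1(359.6) = 468.4
  B: 888 − 2(359.6) = 168.7
  C: 0 + 1(359.6) = 359.6
Total out = 996.7 kmol/h; y_A = 468.4 / 996.7 = 0.4699.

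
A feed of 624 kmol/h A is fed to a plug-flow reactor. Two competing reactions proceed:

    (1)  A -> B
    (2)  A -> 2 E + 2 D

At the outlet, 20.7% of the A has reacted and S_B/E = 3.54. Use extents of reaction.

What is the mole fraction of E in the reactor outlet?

Conversion of A: A consumed = 0.207 × 624 = 129.2 kmol/h = 1ξ₁ + 1ξ₂.
Selectivity: 1ξ₁ / (2ξ₂) = 3.54 → ξ₁ = 7.08 ξ₂.
Substitute: (1·7.08 + 1) ξ₂ = 129.2 → ξ₂ = 15.99 kmol/h, ξ₁ = 113.2 kmol/h.
Outlet amounts (n = n₀ + Σ ν·ξ):
  A: 624 − 1(113.2) − 1(15.99) = 494.8
  B: 0 + 1(113.2) = 113.2
  E: 0 + 2(15.99) = 31.97
  D: 0 + 2(15.99) = 31.97
Total out = 672 kmol/h; y_E = 31.97 / 672 = 0.04758.

0.0476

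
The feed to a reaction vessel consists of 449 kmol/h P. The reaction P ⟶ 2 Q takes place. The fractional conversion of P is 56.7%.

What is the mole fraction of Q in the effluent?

P reacted = 0.567 × 449 = 254.6 kmol/h; ν_P = −1, so ξ = 254.6/1 = 254.6 kmol/h.
Outlet amounts (n = n₀ + ν ξ):
  P: 449 − 1(254.6) = 194.4
  Q: 0 + 2(254.6) = 509.2
Total out = 703.6 kmol/h; y_Q = 509.2 / 703.6 = 0.7237.

0.724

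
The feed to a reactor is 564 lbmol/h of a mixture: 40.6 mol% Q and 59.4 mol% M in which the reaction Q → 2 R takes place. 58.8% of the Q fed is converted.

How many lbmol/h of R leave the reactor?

269 lbmol/h

Q reacted = 0.588 × 229 = 134.6 lbmol/h; ν_Q = −1, so ξ = 134.6/1 = 134.6 lbmol/h.
Outlet amounts (n = n₀ + ν ξ):
  Q: 229 − 1(134.6) = 94.34
  R: 0 + 2(134.6) = 269.3
  M: 335 (inert)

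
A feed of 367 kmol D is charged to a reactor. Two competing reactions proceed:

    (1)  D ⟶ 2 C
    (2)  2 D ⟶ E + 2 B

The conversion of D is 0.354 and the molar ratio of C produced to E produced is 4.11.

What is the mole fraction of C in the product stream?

0.283

Conversion of D: D consumed = 0.354 × 367 = 129.9 kmol = 1ξ₁ + 2ξ₂.
Selectivity: 2ξ₁ / (1ξ₂) = 4.11 → ξ₁ = 2.055 ξ₂.
Substitute: (1·2.055 + 2) ξ₂ = 129.9 → ξ₂ = 32.04 kmol, ξ₁ = 65.84 kmol.
Outlet amounts (n = n₀ + Σ ν·ξ):
  D: 367 − 1(65.84) − 2(32.04) = 237.1
  C: 0 + 2(65.84) = 131.7
  E: 0 + 1(32.04) = 32.04
  B: 0 + 2(32.04) = 64.08
Total out = 464.9 kmol; y_C = 131.7 / 464.9 = 0.2833.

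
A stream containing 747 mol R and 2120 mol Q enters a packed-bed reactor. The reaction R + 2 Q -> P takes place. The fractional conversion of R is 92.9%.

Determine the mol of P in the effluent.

694 mol

R reacted = 0.929 × 747 = 694 mol; ν_R = −1, so ξ = 694/1 = 694 mol.
Outlet amounts (n = n₀ + ν ξ):
  R: 747 − 1(694) = 53.04
  Q: 2120 − 2(694) = 732.1
  P: 0 + 1(694) = 694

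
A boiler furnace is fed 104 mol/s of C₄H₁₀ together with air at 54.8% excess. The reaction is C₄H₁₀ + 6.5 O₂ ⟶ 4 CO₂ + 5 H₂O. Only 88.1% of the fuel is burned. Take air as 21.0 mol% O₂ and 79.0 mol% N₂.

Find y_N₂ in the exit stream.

0.753

Stoichiometric O₂ = 6.5 × 104 = 676 mol/s; O₂ fed = 676 × 1.548 = 1046 mol/s.
N₂ fed = 1046 × 79/21 = 3937 mol/s.
Fuel reacted = 0.881 × 104 → ξ = 91.62 mol/s.
Outlet (n = n₀ + ν ξ):
  C₄H₁₀: 104 − 1(91.62) = 12.38
  O₂: 1046 − 6.5(91.62) = 450.9
  N₂: 3937 (inert)
  CO₂: 0 + 4(91.62) = 366.5
  H₂O: 0 + 5(91.62) = 458.1
Total out = 5225 mol/s; y_N₂ = 3937 / 5225 = 0.7535.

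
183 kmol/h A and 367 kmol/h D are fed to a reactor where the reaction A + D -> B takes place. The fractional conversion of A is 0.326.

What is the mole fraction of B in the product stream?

A reacted = 0.326 × 183 = 59.66 kmol/h; ν_A = −1, so ξ = 59.66/1 = 59.66 kmol/h.
Outlet amounts (n = n₀ + ν ξ):
  A: 183 − 1(59.66) = 123.3
  D: 367 − 1(59.66) = 307.3
  B: 0 + 1(59.66) = 59.66
Total out = 490.3 kmol/h; y_B = 59.66 / 490.3 = 0.1217.

0.122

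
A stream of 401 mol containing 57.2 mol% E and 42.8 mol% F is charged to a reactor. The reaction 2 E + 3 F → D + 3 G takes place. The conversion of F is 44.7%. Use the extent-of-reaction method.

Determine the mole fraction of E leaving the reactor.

0.475

F reacted = 0.447 × 171.6 = 76.72 mol; ν_F = −3, so ξ = 76.72/3 = 25.57 mol.
Outlet amounts (n = n₀ + ν ξ):
  E: 229.4 − 2(25.57) = 178.2
  F: 171.6 − 3(25.57) = 94.91
  D: 0 + 1(25.57) = 25.57
  G: 0 + 3(25.57) = 76.72
Total out = 375.4 mol; y_E = 178.2 / 375.4 = 0.4747.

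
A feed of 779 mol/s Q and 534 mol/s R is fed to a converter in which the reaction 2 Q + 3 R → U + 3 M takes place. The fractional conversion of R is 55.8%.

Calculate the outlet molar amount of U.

R reacted = 0.558 × 534 = 298 mol/s; ν_R = −3, so ξ = 298/3 = 99.32 mol/s.
Outlet amounts (n = n₀ + ν ξ):
  Q: 779 − 2(99.32) = 580.4
  R: 534 − 3(99.32) = 236
  U: 0 + 1(99.32) = 99.32
  M: 0 + 3(99.32) = 298

99.3 mol/s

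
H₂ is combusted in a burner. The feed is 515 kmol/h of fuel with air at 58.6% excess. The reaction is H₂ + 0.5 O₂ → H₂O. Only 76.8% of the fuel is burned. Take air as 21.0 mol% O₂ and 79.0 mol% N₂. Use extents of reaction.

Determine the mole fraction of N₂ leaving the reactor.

0.679

Stoichiometric O₂ = 0.5 × 515 = 257.5 kmol/h; O₂ fed = 257.5 × 1.586 = 408.4 kmol/h.
N₂ fed = 408.4 × 79/21 = 1536 kmol/h.
Fuel reacted = 0.768 × 515 → ξ = 395.5 kmol/h.
Outlet (n = n₀ + ν ξ):
  H₂: 515 − 1(395.5) = 119.5
  O₂: 408.4 − 0.5(395.5) = 210.6
  N₂: 1536 (inert)
  H₂O: 0 + 1(395.5) = 395.5
Total out = 2262 kmol/h; y_N₂ = 1536 / 2262 = 0.6792.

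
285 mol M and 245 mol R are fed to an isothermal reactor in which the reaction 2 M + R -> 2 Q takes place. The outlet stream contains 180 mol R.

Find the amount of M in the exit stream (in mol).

155 mol

For R: n = n₀ − 1ξ → 180 = 245 − 1ξ, giving ξ = 65 mol.
Outlet amounts (n = n₀ + ν ξ):
  M: 285 − 2(65) = 155
  R: 245 − 1(65) = 180
  Q: 0 + 2(65) = 130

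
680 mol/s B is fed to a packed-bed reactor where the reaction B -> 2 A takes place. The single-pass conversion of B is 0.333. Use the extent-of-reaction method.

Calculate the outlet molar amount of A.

453 mol/s

B reacted = 0.333 × 680 = 226.4 mol/s; ν_B = −1, so ξ = 226.4/1 = 226.4 mol/s.
Outlet amounts (n = n₀ + ν ξ):
  B: 680 − 1(226.4) = 453.6
  A: 0 + 2(226.4) = 452.9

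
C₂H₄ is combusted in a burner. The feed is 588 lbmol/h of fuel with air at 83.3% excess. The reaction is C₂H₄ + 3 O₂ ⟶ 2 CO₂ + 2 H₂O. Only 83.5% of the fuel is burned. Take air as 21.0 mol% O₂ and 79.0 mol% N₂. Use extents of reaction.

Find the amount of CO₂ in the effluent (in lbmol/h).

982 lbmol/h

Stoichiometric O₂ = 3 × 588 = 1764 lbmol/h; O₂ fed = 1764 × 1.833 = 3233 lbmol/h.
N₂ fed = 3233 × 79/21 = 12160 lbmol/h.
Fuel reacted = 0.835 × 588 → ξ = 491 lbmol/h.
Outlet (n = n₀ + ν ξ):
  C₂H₄: 588 − 1(491) = 97.02
  O₂: 3233 − 3(491) = 1760
  N₂: 12160 (inert)
  CO₂: 0 + 2(491) = 982
  H₂O: 0 + 2(491) = 982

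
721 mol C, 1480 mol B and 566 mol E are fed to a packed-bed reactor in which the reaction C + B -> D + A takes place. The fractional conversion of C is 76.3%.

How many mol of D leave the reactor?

550 mol

C reacted = 0.763 × 721 = 550.1 mol; ν_C = −1, so ξ = 550.1/1 = 550.1 mol.
Outlet amounts (n = n₀ + ν ξ):
  C: 721 − 1(550.1) = 170.9
  B: 1480 − 1(550.1) = 929.9
  D: 0 + 1(550.1) = 550.1
  A: 0 + 1(550.1) = 550.1
  E: 566 (inert)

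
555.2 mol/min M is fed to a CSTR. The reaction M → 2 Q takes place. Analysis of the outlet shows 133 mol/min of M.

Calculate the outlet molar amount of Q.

For M: n = n₀ − 1ξ → 133 = 555.2 − 1ξ, giving ξ = 422.2 mol/min.
Outlet amounts (n = n₀ + ν ξ):
  M: 555.2 − 1(422.2) = 133
  Q: 0 + 2(422.2) = 844.4

844 mol/min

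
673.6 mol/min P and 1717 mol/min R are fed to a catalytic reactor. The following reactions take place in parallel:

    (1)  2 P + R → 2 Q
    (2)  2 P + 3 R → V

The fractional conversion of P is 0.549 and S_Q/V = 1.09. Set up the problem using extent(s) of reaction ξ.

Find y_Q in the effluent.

0.0706

Conversion of P: P consumed = 0.549 × 673.6 = 369.8 mol/min = 2ξ₁ + 2ξ₂.
Selectivity: 2ξ₁ / (1ξ₂) = 1.09 → ξ₁ = 0.545 ξ₂.
Substitute: (2·0.545 + 2) ξ₂ = 369.8 → ξ₂ = 119.7 mol/min, ξ₁ = 65.22 mol/min.
Outlet amounts (n = n₀ + Σ ν·ξ):
  P: 673.6 − 2(65.22) − 2(119.7) = 303.8
  R: 1717 − 1(65.22) − 3(119.7) = 1293
  Q: 0 + 2(65.22) = 130.4
  V: 0 + 1(119.7) = 119.7
Total out = 1847 mol/min; y_Q = 130.4 / 1847 = 0.07064.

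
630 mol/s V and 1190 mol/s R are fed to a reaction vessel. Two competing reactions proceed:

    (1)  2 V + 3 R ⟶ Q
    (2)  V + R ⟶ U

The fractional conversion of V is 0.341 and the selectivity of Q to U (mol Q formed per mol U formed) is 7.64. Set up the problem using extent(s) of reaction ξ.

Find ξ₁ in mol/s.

ξ₁ = 101 mol/s

Conversion of V: V consumed = 0.341 × 630 = 214.8 mol/s = 2ξ₁ + 1ξ₂.
Selectivity: 1ξ₁ / (1ξ₂) = 7.64 → ξ₁ = 7.64 ξ₂.
Substitute: (2·7.64 + 1) ξ₂ = 214.8 → ξ₂ = 13.2 mol/s, ξ₁ = 100.8 mol/s.
Outlet amounts (n = n₀ + Σ ν·ξ):
  V: 630 − 2(100.8) − 1(13.2) = 415.2
  R: 1190 − 3(100.8) − 1(13.2) = 874.4
  Q: 0 + 1(100.8) = 100.8
  U: 0 + 1(13.2) = 13.2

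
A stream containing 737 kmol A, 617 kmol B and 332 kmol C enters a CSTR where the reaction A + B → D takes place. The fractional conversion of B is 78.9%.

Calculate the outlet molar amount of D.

487 kmol

B reacted = 0.789 × 617 = 486.8 kmol; ν_B = −1, so ξ = 486.8/1 = 486.8 kmol.
Outlet amounts (n = n₀ + ν ξ):
  A: 737 − 1(486.8) = 250.2
  B: 617 − 1(486.8) = 130.2
  D: 0 + 1(486.8) = 486.8
  C: 332 (inert)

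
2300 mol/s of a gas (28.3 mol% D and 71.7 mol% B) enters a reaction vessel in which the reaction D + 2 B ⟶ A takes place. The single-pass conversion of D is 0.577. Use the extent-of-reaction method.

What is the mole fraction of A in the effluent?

D reacted = 0.577 × 650.9 = 375.6 mol/s; ν_D = −1, so ξ = 375.6/1 = 375.6 mol/s.
Outlet amounts (n = n₀ + ν ξ):
  D: 650.9 − 1(375.6) = 275.3
  B: 1649 − 2(375.6) = 898
  A: 0 + 1(375.6) = 375.6
Total out = 1549 mol/s; y_A = 375.6 / 1549 = 0.2425.

0.242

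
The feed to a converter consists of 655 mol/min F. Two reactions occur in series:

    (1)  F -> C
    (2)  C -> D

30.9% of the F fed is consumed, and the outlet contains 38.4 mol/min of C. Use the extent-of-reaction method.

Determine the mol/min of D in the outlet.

Conversion of F: F consumed = 1ξ₁ = 0.309 × 655 → ξ₁ = 202.4 mol/min.
C balance: n_C = 0 + 1ξ₁ − 1ξ₂ = 38.4 → ξ₂ = (1·202.4 − 38.4)/1 = 164 mol/min.
Outlet amounts (n = n₀ + Σ ν·ξ):
  F: 655 − 1(202.4) = 452.6
  C: 0 + 1(202.4) − 1(164) = 38.4
  D: 0 + 1(164) = 164

164 mol/min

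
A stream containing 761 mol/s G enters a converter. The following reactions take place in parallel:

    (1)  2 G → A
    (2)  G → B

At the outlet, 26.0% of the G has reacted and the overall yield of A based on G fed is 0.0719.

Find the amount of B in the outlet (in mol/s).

Yield of A: 1ξ₁ / 761 = 0.0719 → ξ₁ = 54.72 mol/s.
Conversion of G: 2ξ₁ + 1ξ₂ = 0.26 × 761 = 197.9 → ξ₂ = 88.43 mol/s.
Outlet amounts (n = n₀ + Σ ν·ξ):
  G: 761 − 2(54.72) − 1(88.43) = 563.1
  A: 0 + 1(54.72) = 54.72
  B: 0 + 1(88.43) = 88.43

88.4 mol/s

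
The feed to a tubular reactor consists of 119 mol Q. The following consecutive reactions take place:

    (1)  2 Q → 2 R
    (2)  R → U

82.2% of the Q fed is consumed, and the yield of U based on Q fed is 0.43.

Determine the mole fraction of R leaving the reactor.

0.392

Conversion of Q: Q consumed = 2ξ₁ = 0.822 × 119 → ξ₁ = 48.91 mol.
Yield of U: 1ξ₂ / 119 = 0.43 → ξ₂ = 51.17 mol.
Outlet amounts (n = n₀ + Σ ν·ξ):
  Q: 119 − 2(48.91) = 21.18
  R: 0 + 2(48.91) − 1(51.17) = 46.65
  U: 0 + 1(51.17) = 51.17
Total out = 119 mol; y_R = 46.65 / 119 = 0.392.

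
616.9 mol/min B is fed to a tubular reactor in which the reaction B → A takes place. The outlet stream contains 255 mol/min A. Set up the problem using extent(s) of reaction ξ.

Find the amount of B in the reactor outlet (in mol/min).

For A: n = n₀ + 1ξ → 255 = 0 + 1ξ, giving ξ = 255 mol/min.
Outlet amounts (n = n₀ + ν ξ):
  B: 616.9 − 1(255) = 361.9
  A: 0 + 1(255) = 255

362 mol/min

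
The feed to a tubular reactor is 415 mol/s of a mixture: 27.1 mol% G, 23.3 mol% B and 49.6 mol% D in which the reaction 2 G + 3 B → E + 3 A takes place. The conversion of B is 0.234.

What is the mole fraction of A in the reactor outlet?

0.0555

B reacted = 0.234 × 96.69 = 22.63 mol/s; ν_B = −3, so ξ = 22.63/3 = 7.542 mol/s.
Outlet amounts (n = n₀ + ν ξ):
  G: 112.5 − 2(7.542) = 97.38
  B: 96.69 − 3(7.542) = 74.07
  E: 0 + 1(7.542) = 7.542
  A: 0 + 3(7.542) = 22.63
  D: 205.8 (inert)
Total out = 407.5 mol/s; y_A = 22.63 / 407.5 = 0.05553.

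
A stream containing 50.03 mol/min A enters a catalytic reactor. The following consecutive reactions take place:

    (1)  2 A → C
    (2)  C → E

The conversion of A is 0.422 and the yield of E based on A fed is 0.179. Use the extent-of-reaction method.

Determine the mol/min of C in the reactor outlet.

Conversion of A: A consumed = 2ξ₁ = 0.422 × 50.03 → ξ₁ = 10.56 mol/min.
Yield of E: 1ξ₂ / 50.03 = 0.179 → ξ₂ = 8.955 mol/min.
Outlet amounts (n = n₀ + Σ ν·ξ):
  A: 50.03 − 2(10.56) = 28.92
  C: 0 + 1(10.56) − 1(8.955) = 1.601
  E: 0 + 1(8.955) = 8.955

1.6 mol/min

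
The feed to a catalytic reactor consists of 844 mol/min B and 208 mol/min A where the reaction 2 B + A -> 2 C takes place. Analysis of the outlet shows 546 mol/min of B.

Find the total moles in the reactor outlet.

903 mol/min

For B: n = n₀ − 2ξ → 546 = 844 − 2ξ, giving ξ = 149 mol/min.
Outlet amounts (n = n₀ + ν ξ):
  B: 844 − 2(149) = 546
  A: 208 − 1(149) = 59
  C: 0 + 2(149) = 298
Total out = 546 + 59 + 298 = 903 mol/min.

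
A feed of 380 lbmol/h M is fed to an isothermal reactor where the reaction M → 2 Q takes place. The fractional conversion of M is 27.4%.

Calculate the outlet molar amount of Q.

208 lbmol/h

M reacted = 0.274 × 380 = 104.1 lbmol/h; ν_M = −1, so ξ = 104.1/1 = 104.1 lbmol/h.
Outlet amounts (n = n₀ + ν ξ):
  M: 380 − 1(104.1) = 275.9
  Q: 0 + 2(104.1) = 208.2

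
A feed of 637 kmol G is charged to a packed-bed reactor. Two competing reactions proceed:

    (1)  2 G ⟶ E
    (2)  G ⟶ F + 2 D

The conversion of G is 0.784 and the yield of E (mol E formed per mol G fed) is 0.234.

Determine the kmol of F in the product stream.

201 kmol

Yield of E: 1ξ₁ / 637 = 0.234 → ξ₁ = 149.1 kmol.
Conversion of G: 2ξ₁ + 1ξ₂ = 0.784 × 637 = 499.4 → ξ₂ = 201.3 kmol.
Outlet amounts (n = n₀ + Σ ν·ξ):
  G: 637 − 2(149.1) − 1(201.3) = 137.6
  E: 0 + 1(149.1) = 149.1
  F: 0 + 1(201.3) = 201.3
  D: 0 + 2(201.3) = 402.6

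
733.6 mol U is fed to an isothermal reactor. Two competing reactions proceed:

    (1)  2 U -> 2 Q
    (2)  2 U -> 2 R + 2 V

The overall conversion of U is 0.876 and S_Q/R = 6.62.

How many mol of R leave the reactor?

84.3 mol

Conversion of U: U consumed = 0.876 × 733.6 = 642.6 mol = 2ξ₁ + 2ξ₂.
Selectivity: 2ξ₁ / (2ξ₂) = 6.62 → ξ₁ = 6.62 ξ₂.
Substitute: (2·6.62 + 2) ξ₂ = 642.6 → ξ₂ = 42.17 mol, ξ₁ = 279.1 mol.
Outlet amounts (n = n₀ + Σ ν·ξ):
  U: 733.6 − 2(279.1) − 2(42.17) = 90.97
  Q: 0 + 2(279.1) = 558.3
  R: 0 + 2(42.17) = 84.34
  V: 0 + 2(42.17) = 84.34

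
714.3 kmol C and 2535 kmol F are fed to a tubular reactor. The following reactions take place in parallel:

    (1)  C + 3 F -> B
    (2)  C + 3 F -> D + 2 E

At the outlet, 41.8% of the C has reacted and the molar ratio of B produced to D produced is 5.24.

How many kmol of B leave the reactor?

Conversion of C: C consumed = 0.418 × 714.3 = 298.6 kmol = 1ξ₁ + 1ξ₂.
Selectivity: 1ξ₁ / (1ξ₂) = 5.24 → ξ₁ = 5.24 ξ₂.
Substitute: (1·5.24 + 1) ξ₂ = 298.6 → ξ₂ = 47.85 kmol, ξ₁ = 250.7 kmol.
Outlet amounts (n = n₀ + Σ ν·ξ):
  C: 714.3 − 1(250.7) − 1(47.85) = 415.7
  F: 2535 − 3(250.7) − 3(47.85) = 1639
  B: 0 + 1(250.7) = 250.7
  D: 0 + 1(47.85) = 47.85
  E: 0 + 2(47.85) = 95.7

251 kmol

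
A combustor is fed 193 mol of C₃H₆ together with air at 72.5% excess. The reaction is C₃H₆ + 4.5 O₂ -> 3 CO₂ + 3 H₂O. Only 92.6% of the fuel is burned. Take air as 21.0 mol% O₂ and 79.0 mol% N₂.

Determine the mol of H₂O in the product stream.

Stoichiometric O₂ = 4.5 × 193 = 868.5 mol; O₂ fed = 868.5 × 1.725 = 1498 mol.
N₂ fed = 1498 × 79/21 = 5636 mol.
Fuel reacted = 0.926 × 193 → ξ = 178.7 mol.
Outlet (n = n₀ + ν ξ):
  C₃H₆: 193 − 1(178.7) = 14.28
  O₂: 1498 − 4.5(178.7) = 693.9
  N₂: 5636 (inert)
  CO₂: 0 + 3(178.7) = 536.2
  H₂O: 0 + 3(178.7) = 536.2

536 mol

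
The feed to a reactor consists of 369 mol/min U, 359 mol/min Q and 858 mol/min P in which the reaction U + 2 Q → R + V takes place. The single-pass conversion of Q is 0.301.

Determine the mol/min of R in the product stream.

Q reacted = 0.301 × 359 = 108.1 mol/min; ν_Q = −2, so ξ = 108.1/2 = 54.03 mol/min.
Outlet amounts (n = n₀ + ν ξ):
  U: 369 − 1(54.03) = 315
  Q: 359 − 2(54.03) = 250.9
  R: 0 + 1(54.03) = 54.03
  V: 0 + 1(54.03) = 54.03
  P: 858 (inert)

54 mol/min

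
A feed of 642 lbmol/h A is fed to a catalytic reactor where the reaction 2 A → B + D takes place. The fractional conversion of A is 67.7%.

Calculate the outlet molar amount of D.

217 lbmol/h

A reacted = 0.677 × 642 = 434.6 lbmol/h; ν_A = −2, so ξ = 434.6/2 = 217.3 lbmol/h.
Outlet amounts (n = n₀ + ν ξ):
  A: 642 − 2(217.3) = 207.4
  B: 0 + 1(217.3) = 217.3
  D: 0 + 1(217.3) = 217.3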